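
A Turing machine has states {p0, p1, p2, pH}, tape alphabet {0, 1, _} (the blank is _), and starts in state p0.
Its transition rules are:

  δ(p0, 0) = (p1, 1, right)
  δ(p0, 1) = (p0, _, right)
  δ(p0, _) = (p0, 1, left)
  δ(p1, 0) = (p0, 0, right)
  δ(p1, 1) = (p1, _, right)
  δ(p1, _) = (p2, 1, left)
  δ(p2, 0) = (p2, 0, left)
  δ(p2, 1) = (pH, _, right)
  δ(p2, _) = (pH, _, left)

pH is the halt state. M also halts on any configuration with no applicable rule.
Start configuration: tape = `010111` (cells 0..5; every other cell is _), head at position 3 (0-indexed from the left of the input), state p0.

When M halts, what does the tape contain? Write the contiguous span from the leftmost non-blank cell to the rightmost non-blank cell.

011____1

p0 | 010[1]11__   read 1 → write _, move right, go to p0
p0 | 010_[1]1__   read 1 → write _, move right, go to p0
p0 | 010__[1]__   read 1 → write _, move right, go to p0
p0 | 010___[_]_   read _ → write 1, move left, go to p0
p0 | 010__[_]1_   read _ → write 1, move left, go to p0
p0 | 010_[_]11_   read _ → write 1, move left, go to p0
p0 | 010[_]111_   read _ → write 1, move left, go to p0
p0 | 01[0]1111_   read 0 → write 1, move right, go to p1
p1 | 011[1]111_   read 1 → write _, move right, go to p1
p1 | 011_[1]11_   read 1 → write _, move right, go to p1
p1 | 011__[1]1_   read 1 → write _, move right, go to p1
p1 | 011___[1]_   read 1 → write _, move right, go to p1
p1 | 011____[_]   read _ → write 1, move left, go to p2
p2 | 011___[_]1   read _ → write _, move left, go to pH
pH | 011__[_]_1
The non-blank tape span at halt is 011____1.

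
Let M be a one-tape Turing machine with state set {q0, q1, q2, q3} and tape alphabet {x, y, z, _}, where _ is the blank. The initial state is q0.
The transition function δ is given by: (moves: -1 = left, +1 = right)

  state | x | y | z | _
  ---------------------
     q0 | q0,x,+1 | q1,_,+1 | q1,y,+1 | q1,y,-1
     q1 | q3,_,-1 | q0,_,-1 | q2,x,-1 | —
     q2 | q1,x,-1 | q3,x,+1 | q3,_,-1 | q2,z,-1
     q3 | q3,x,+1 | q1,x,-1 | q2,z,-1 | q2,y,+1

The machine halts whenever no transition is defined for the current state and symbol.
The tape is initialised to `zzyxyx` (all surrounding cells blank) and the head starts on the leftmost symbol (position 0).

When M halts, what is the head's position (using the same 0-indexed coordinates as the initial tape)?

q0 | __[z]zyxyx   read z → write y, move +1, go to q1
q1 | __y[z]yxyx   read z → write x, move -1, go to q2
q2 | __[y]xyxyx   read y → write x, move +1, go to q3
q3 | __x[x]yxyx   read x → write x, move +1, go to q3
q3 | __xx[y]xyx   read y → write x, move -1, go to q1
q1 | __x[x]xxyx   read x → write _, move -1, go to q3
q3 | __[x]_xxyx   read x → write x, move +1, go to q3
q3 | __x[_]xxyx   read _ → write y, move +1, go to q2
q2 | __xy[x]xyx   read x → write x, move -1, go to q1
q1 | __x[y]xxyx   read y → write _, move -1, go to q0
q0 | __[x]_xxyx   read x → write x, move +1, go to q0
q0 | __x[_]xxyx   read _ → write y, move -1, go to q1
q1 | __[x]yxxyx   read x → write _, move -1, go to q3
q3 | _[_]_yxxyx   read _ → write y, move +1, go to q2
q2 | _y[_]yxxyx   read _ → write z, move -1, go to q2
q2 | _[y]zyxxyx   read y → write x, move +1, go to q3
q3 | _x[z]yxxyx   read z → write z, move -1, go to q2
q2 | _[x]zyxxyx   read x → write x, move -1, go to q1
q1 | [_]xzyxxyx
At halt the head is at cell -2.

-2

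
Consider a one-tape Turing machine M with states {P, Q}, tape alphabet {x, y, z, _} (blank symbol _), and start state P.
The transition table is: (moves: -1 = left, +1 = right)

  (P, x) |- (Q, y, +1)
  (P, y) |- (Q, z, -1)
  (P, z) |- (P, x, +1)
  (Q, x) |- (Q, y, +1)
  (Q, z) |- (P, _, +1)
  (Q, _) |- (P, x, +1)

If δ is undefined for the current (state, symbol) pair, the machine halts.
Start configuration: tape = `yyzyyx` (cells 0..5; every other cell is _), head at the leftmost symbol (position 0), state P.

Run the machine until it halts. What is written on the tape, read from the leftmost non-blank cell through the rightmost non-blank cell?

xy_yxxyx

state=P head=0 tape=_[y]yzyyx__   (P,y)→(Q,z,-1)
state=Q head=-1 tape=[_]zyzyyx__   (Q,_)→(P,x,+1)
state=P head=0 tape=x[z]yzyyx__   (P,z)→(P,x,+1)
state=P head=1 tape=xx[y]zyyx__   (P,y)→(Q,z,-1)
state=Q head=0 tape=x[x]zzyyx__   (Q,x)→(Q,y,+1)
state=Q head=1 tape=xy[z]zyyx__   (Q,z)→(P,_,+1)
state=P head=2 tape=xy_[z]yyx__   (P,z)→(P,x,+1)
state=P head=3 tape=xy_x[y]yx__   (P,y)→(Q,z,-1)
state=Q head=2 tape=xy_[x]zyx__   (Q,x)→(Q,y,+1)
state=Q head=3 tape=xy_y[z]yx__   (Q,z)→(P,_,+1)
state=P head=4 tape=xy_y_[y]x__   (P,y)→(Q,z,-1)
state=Q head=3 tape=xy_y[_]zx__   (Q,_)→(P,x,+1)
state=P head=4 tape=xy_yx[z]x__   (P,z)→(P,x,+1)
state=P head=5 tape=xy_yxx[x]__   (P,x)→(Q,y,+1)
state=Q head=6 tape=xy_yxxy[_]_   (Q,_)→(P,x,+1)
state=P head=7 tape=xy_yxxyx[_]
The non-blank tape span at halt is xy_yxxyx.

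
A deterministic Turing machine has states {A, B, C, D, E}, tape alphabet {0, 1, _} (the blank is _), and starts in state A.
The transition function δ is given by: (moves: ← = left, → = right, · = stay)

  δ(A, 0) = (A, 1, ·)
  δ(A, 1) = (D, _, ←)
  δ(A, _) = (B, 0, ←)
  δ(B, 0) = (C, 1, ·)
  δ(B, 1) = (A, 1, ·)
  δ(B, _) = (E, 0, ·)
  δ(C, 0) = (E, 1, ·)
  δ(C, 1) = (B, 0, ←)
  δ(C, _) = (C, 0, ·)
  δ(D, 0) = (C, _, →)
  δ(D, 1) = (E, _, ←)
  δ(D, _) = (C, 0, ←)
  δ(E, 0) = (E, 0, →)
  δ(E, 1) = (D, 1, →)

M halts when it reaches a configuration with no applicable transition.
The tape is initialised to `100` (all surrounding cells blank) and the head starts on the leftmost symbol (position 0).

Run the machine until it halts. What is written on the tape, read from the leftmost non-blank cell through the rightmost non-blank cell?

1_1000

state=A head=0 tape=__[1]00__   (A,1)→(D,_,←)
state=D head=-1 tape=_[_]_00__   (D,_)→(C,0,←)
state=C head=-2 tape=[_]0_00__   (C,_)→(C,0,·)
state=C head=-2 tape=[0]0_00__   (C,0)→(E,1,·)
state=E head=-2 tape=[1]0_00__   (E,1)→(D,1,→)
state=D head=-1 tape=1[0]_00__   (D,0)→(C,_,→)
state=C head=0 tape=1_[_]00__   (C,_)→(C,0,·)
state=C head=0 tape=1_[0]00__   (C,0)→(E,1,·)
state=E head=0 tape=1_[1]00__   (E,1)→(D,1,→)
state=D head=1 tape=1_1[0]0__   (D,0)→(C,_,→)
state=C head=2 tape=1_1_[0]__   (C,0)→(E,1,·)
state=E head=2 tape=1_1_[1]__   (E,1)→(D,1,→)
state=D head=3 tape=1_1_1[_]_   (D,_)→(C,0,←)
state=C head=2 tape=1_1_[1]0_   (C,1)→(B,0,←)
state=B head=1 tape=1_1[_]00_   (B,_)→(E,0,·)
state=E head=1 tape=1_1[0]00_   (E,0)→(E,0,→)
state=E head=2 tape=1_10[0]0_   (E,0)→(E,0,→)
state=E head=3 tape=1_100[0]_   (E,0)→(E,0,→)
state=E head=4 tape=1_1000[_]
The non-blank tape span at halt is 1_1000.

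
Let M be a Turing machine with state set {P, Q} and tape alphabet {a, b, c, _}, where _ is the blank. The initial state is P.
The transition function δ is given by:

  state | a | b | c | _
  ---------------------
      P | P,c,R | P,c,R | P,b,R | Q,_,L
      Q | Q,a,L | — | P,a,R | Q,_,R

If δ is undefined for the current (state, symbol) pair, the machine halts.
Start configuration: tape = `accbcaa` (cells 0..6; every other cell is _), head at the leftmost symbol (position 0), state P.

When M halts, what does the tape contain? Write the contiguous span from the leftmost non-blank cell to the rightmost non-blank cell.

cbbcbaa

P | [a]ccbcaa_   read a → write c, move R, go to P
P | c[c]cbcaa_   read c → write b, move R, go to P
P | cb[c]bcaa_   read c → write b, move R, go to P
P | cbb[b]caa_   read b → write c, move R, go to P
P | cbbc[c]aa_   read c → write b, move R, go to P
P | cbbcb[a]a_   read a → write c, move R, go to P
P | cbbcbc[a]_   read a → write c, move R, go to P
P | cbbcbcc[_]   read _ → write _, move L, go to Q
Q | cbbcbc[c]_   read c → write a, move R, go to P
P | cbbcbca[_]   read _ → write _, move L, go to Q
Q | cbbcbc[a]_   read a → write a, move L, go to Q
Q | cbbcb[c]a_   read c → write a, move R, go to P
P | cbbcba[a]_   read a → write c, move R, go to P
P | cbbcbac[_]   read _ → write _, move L, go to Q
Q | cbbcba[c]_   read c → write a, move R, go to P
P | cbbcbaa[_]   read _ → write _, move L, go to Q
Q | cbbcba[a]_   read a → write a, move L, go to Q
Q | cbbcb[a]a_   read a → write a, move L, go to Q
Q | cbbc[b]aa_
The non-blank tape span at halt is cbbcbaa.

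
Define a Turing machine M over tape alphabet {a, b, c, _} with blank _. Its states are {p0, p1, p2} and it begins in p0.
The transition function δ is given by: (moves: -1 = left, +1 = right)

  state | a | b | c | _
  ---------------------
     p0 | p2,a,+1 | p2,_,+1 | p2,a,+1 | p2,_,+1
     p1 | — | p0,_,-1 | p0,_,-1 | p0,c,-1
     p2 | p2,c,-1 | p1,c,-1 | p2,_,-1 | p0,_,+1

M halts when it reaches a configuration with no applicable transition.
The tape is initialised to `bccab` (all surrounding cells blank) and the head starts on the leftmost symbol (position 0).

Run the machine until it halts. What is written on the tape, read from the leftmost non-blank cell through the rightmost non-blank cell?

ac

state=p0 head=0 tape=[b]ccab   (p0,b)→(p2,_,+1)
state=p2 head=1 tape=_[c]cab   (p2,c)→(p2,_,-1)
state=p2 head=0 tape=[_]_cab   (p2,_)→(p0,_,+1)
state=p0 head=1 tape=_[_]cab   (p0,_)→(p2,_,+1)
state=p2 head=2 tape=__[c]ab   (p2,c)→(p2,_,-1)
state=p2 head=1 tape=_[_]_ab   (p2,_)→(p0,_,+1)
state=p0 head=2 tape=__[_]ab   (p0,_)→(p2,_,+1)
state=p2 head=3 tape=___[a]b   (p2,a)→(p2,c,-1)
state=p2 head=2 tape=__[_]cb   (p2,_)→(p0,_,+1)
state=p0 head=3 tape=___[c]b   (p0,c)→(p2,a,+1)
state=p2 head=4 tape=___a[b]   (p2,b)→(p1,c,-1)
state=p1 head=3 tape=___[a]c
The non-blank tape span at halt is ac.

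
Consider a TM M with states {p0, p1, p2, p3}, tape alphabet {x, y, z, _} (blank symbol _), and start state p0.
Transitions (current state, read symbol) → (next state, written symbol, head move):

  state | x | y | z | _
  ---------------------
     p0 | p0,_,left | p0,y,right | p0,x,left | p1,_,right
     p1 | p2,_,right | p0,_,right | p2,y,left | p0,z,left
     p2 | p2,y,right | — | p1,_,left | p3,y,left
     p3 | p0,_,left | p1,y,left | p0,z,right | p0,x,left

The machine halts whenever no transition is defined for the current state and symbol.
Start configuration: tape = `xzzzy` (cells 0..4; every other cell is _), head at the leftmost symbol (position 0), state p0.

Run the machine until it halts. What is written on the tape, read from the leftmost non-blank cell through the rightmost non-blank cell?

p0 | ___[x]zzzy   read x → write _, move left, go to p0
p0 | __[_]_zzzy   read _ → write _, move right, go to p1
p1 | ___[_]zzzy   read _ → write z, move left, go to p0
p0 | __[_]zzzzy   read _ → write _, move right, go to p1
p1 | ___[z]zzzy   read z → write y, move left, go to p2
p2 | __[_]yzzzy   read _ → write y, move left, go to p3
p3 | _[_]yyzzzy   read _ → write x, move left, go to p0
p0 | [_]xyyzzzy   read _ → write _, move right, go to p1
p1 | _[x]yyzzzy   read x → write _, move right, go to p2
p2 | __[y]yzzzy
The non-blank tape span at halt is yyzzzy.

yyzzzy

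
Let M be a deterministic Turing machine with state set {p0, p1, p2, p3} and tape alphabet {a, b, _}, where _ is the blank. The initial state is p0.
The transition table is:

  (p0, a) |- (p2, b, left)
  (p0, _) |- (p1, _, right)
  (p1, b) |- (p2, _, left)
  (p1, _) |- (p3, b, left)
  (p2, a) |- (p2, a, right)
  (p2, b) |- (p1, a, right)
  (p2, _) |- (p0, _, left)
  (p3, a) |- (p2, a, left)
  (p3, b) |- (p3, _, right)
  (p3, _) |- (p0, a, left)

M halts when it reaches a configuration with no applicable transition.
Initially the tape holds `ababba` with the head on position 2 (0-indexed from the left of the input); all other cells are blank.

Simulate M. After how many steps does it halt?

35

state=p0 head=2 tape=ab[a]bba   (p0,a)→(p2,b,left)
state=p2 head=1 tape=a[b]bbba   (p2,b)→(p1,a,right)
state=p1 head=2 tape=aa[b]bba   (p1,b)→(p2,_,left)
state=p2 head=1 tape=a[a]_bba   (p2,a)→(p2,a,right)
state=p2 head=2 tape=aa[_]bba   (p2,_)→(p0,_,left)
state=p0 head=1 tape=a[a]_bba   (p0,a)→(p2,b,left)
state=p2 head=0 tape=[a]b_bba   (p2,a)→(p2,a,right)
state=p2 head=1 tape=a[b]_bba   (p2,b)→(p1,a,right)
state=p1 head=2 tape=aa[_]bba   (p1,_)→(p3,b,left)
state=p3 head=1 tape=a[a]bbba   (p3,a)→(p2,a,left)
state=p2 head=0 tape=[a]abbba   (p2,a)→(p2,a,right)
state=p2 head=1 tape=a[a]bbba   (p2,a)→(p2,a,right)
state=p2 head=2 tape=aa[b]bba   (p2,b)→(p1,a,right)
state=p1 head=3 tape=aaa[b]ba   (p1,b)→(p2,_,left)
state=p2 head=2 tape=aa[a]_ba   (p2,a)→(p2,a,right)
state=p2 head=3 tape=aaa[_]ba   (p2,_)→(p0,_,left)
state=p0 head=2 tape=aa[a]_ba   (p0,a)→(p2,b,left)
state=p2 head=1 tape=a[a]b_ba   (p2,a)→(p2,a,right)
state=p2 head=2 tape=aa[b]_ba   (p2,b)→(p1,a,right)
state=p1 head=3 tape=aaa[_]ba   (p1,_)→(p3,b,left)
state=p3 head=2 tape=aa[a]bba   (p3,a)→(p2,a,left)
state=p2 head=1 tape=a[a]abba   (p2,a)→(p2,a,right)
state=p2 head=2 tape=aa[a]bba   (p2,a)→(p2,a,right)
state=p2 head=3 tape=aaa[b]ba   (p2,b)→(p1,a,right)
state=p1 head=4 tape=aaaa[b]a   (p1,b)→(p2,_,left)
state=p2 head=3 tape=aaa[a]_a   (p2,a)→(p2,a,right)
state=p2 head=4 tape=aaaa[_]a   (p2,_)→(p0,_,left)
state=p0 head=3 tape=aaa[a]_a   (p0,a)→(p2,b,left)
state=p2 head=2 tape=aa[a]b_a   (p2,a)→(p2,a,right)
state=p2 head=3 tape=aaa[b]_a   (p2,b)→(p1,a,right)
state=p1 head=4 tape=aaaa[_]a   (p1,_)→(p3,b,left)
state=p3 head=3 tape=aaa[a]ba   (p3,a)→(p2,a,left)
state=p2 head=2 tape=aa[a]aba   (p2,a)→(p2,a,right)
state=p2 head=3 tape=aaa[a]ba   (p2,a)→(p2,a,right)
state=p2 head=4 tape=aaaa[b]a   (p2,b)→(p1,a,right)
state=p1 head=5 tape=aaaaa[a]
M halts after 35 transitions.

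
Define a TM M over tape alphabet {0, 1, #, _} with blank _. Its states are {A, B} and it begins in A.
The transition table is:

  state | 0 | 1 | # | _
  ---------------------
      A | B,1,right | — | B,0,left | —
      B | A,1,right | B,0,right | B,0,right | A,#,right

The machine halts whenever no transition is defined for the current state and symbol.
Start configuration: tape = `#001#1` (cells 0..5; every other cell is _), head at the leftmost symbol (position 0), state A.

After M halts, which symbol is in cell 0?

1

state=A head=0 tape=_[#]001#1__   (A,#)→(B,0,left)
state=B head=-1 tape=[_]0001#1__   (B,_)→(A,#,right)
state=A head=0 tape=#[0]001#1__   (A,0)→(B,1,right)
state=B head=1 tape=#1[0]01#1__   (B,0)→(A,1,right)
state=A head=2 tape=#11[0]1#1__   (A,0)→(B,1,right)
state=B head=3 tape=#111[1]#1__   (B,1)→(B,0,right)
state=B head=4 tape=#1110[#]1__   (B,#)→(B,0,right)
state=B head=5 tape=#11100[1]__   (B,1)→(B,0,right)
state=B head=6 tape=#111000[_]_   (B,_)→(A,#,right)
state=A head=7 tape=#111000#[_]
Cell 0 holds 1 when M halts.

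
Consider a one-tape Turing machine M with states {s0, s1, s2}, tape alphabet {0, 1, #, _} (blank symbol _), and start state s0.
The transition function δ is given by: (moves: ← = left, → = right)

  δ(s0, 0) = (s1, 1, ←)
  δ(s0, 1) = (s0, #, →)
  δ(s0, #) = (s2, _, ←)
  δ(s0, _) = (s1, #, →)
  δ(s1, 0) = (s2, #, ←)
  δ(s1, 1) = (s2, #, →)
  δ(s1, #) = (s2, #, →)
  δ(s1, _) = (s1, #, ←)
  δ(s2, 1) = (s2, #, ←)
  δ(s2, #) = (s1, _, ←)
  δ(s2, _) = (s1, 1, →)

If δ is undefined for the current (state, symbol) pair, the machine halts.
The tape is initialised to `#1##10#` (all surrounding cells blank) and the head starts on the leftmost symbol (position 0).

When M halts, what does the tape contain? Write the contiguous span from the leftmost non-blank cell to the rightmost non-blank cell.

state=s0 head=0 tape=_[#]1##10#   (s0,#)→(s2,_,←)
state=s2 head=-1 tape=[_]_1##10#   (s2,_)→(s1,1,→)
state=s1 head=0 tape=1[_]1##10#   (s1,_)→(s1,#,←)
state=s1 head=-1 tape=[1]#1##10#   (s1,1)→(s2,#,→)
state=s2 head=0 tape=#[#]1##10#   (s2,#)→(s1,_,←)
state=s1 head=-1 tape=[#]_1##10#   (s1,#)→(s2,#,→)
state=s2 head=0 tape=#[_]1##10#   (s2,_)→(s1,1,→)
state=s1 head=1 tape=#1[1]##10#   (s1,1)→(s2,#,→)
state=s2 head=2 tape=#1#[#]#10#   (s2,#)→(s1,_,←)
state=s1 head=1 tape=#1[#]_#10#   (s1,#)→(s2,#,→)
state=s2 head=2 tape=#1#[_]#10#   (s2,_)→(s1,1,→)
state=s1 head=3 tape=#1#1[#]10#   (s1,#)→(s2,#,→)
state=s2 head=4 tape=#1#1#[1]0#   (s2,1)→(s2,#,←)
state=s2 head=3 tape=#1#1[#]#0#   (s2,#)→(s1,_,←)
state=s1 head=2 tape=#1#[1]_#0#   (s1,1)→(s2,#,→)
state=s2 head=3 tape=#1##[_]#0#   (s2,_)→(s1,1,→)
state=s1 head=4 tape=#1##1[#]0#   (s1,#)→(s2,#,→)
state=s2 head=5 tape=#1##1#[0]#
The non-blank tape span at halt is #1##1#0#.

#1##1#0#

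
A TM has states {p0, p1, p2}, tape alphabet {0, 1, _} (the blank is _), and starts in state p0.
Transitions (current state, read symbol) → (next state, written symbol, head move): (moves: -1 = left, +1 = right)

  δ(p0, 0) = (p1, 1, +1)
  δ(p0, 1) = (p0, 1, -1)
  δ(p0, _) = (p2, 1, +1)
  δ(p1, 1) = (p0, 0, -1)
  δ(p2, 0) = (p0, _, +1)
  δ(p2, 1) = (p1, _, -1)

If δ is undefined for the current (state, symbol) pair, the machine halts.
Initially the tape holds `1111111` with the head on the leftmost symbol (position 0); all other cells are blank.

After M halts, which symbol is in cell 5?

state=p0 head=0 tape=__[1]111111_   (p0,1)→(p0,1,-1)
state=p0 head=-1 tape=_[_]1111111_   (p0,_)→(p2,1,+1)
state=p2 head=0 tape=_1[1]111111_   (p2,1)→(p1,_,-1)
state=p1 head=-1 tape=_[1]_111111_   (p1,1)→(p0,0,-1)
state=p0 head=-2 tape=[_]0_111111_   (p0,_)→(p2,1,+1)
state=p2 head=-1 tape=1[0]_111111_   (p2,0)→(p0,_,+1)
state=p0 head=0 tape=1_[_]111111_   (p0,_)→(p2,1,+1)
state=p2 head=1 tape=1_1[1]11111_   (p2,1)→(p1,_,-1)
state=p1 head=0 tape=1_[1]_11111_   (p1,1)→(p0,0,-1)
state=p0 head=-1 tape=1[_]0_11111_   (p0,_)→(p2,1,+1)
state=p2 head=0 tape=11[0]_11111_   (p2,0)→(p0,_,+1)
state=p0 head=1 tape=11_[_]11111_   (p0,_)→(p2,1,+1)
state=p2 head=2 tape=11_1[1]1111_   (p2,1)→(p1,_,-1)
state=p1 head=1 tape=11_[1]_1111_   (p1,1)→(p0,0,-1)
state=p0 head=0 tape=11[_]0_1111_   (p0,_)→(p2,1,+1)
state=p2 head=1 tape=111[0]_1111_   (p2,0)→(p0,_,+1)
state=p0 head=2 tape=111_[_]1111_   (p0,_)→(p2,1,+1)
state=p2 head=3 tape=111_1[1]111_   (p2,1)→(p1,_,-1)
state=p1 head=2 tape=111_[1]_111_   (p1,1)→(p0,0,-1)
state=p0 head=1 tape=111[_]0_111_   (p0,_)→(p2,1,+1)
state=p2 head=2 tape=1111[0]_111_   (p2,0)→(p0,_,+1)
state=p0 head=3 tape=1111_[_]111_   (p0,_)→(p2,1,+1)
state=p2 head=4 tape=1111_1[1]11_   (p2,1)→(p1,_,-1)
state=p1 head=3 tape=1111_[1]_11_   (p1,1)→(p0,0,-1)
state=p0 head=2 tape=1111[_]0_11_   (p0,_)→(p2,1,+1)
state=p2 head=3 tape=11111[0]_11_   (p2,0)→(p0,_,+1)
state=p0 head=4 tape=11111_[_]11_   (p0,_)→(p2,1,+1)
state=p2 head=5 tape=11111_1[1]1_   (p2,1)→(p1,_,-1)
state=p1 head=4 tape=11111_[1]_1_   (p1,1)→(p0,0,-1)
state=p0 head=3 tape=11111[_]0_1_   (p0,_)→(p2,1,+1)
state=p2 head=4 tape=111111[0]_1_   (p2,0)→(p0,_,+1)
state=p0 head=5 tape=111111_[_]1_   (p0,_)→(p2,1,+1)
state=p2 head=6 tape=111111_1[1]_   (p2,1)→(p1,_,-1)
state=p1 head=5 tape=111111_[1]__   (p1,1)→(p0,0,-1)
state=p0 head=4 tape=111111[_]0__   (p0,_)→(p2,1,+1)
state=p2 head=5 tape=1111111[0]__   (p2,0)→(p0,_,+1)
state=p0 head=6 tape=1111111_[_]_   (p0,_)→(p2,1,+1)
state=p2 head=7 tape=1111111_1[_]
Cell 5 holds _ when M halts.

_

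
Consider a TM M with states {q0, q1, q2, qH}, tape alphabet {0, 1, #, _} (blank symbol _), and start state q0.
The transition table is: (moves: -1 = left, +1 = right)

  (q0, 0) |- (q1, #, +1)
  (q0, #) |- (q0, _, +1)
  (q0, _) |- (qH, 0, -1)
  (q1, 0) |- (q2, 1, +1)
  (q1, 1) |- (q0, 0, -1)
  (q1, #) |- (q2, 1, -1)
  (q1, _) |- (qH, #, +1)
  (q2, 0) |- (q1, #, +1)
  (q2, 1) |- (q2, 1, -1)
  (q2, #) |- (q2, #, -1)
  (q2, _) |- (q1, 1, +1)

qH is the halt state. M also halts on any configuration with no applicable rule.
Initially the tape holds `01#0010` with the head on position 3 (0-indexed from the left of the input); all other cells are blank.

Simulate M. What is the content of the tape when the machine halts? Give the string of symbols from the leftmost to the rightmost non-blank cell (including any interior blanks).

q0 | _01#[0]010   read 0 → write #, move +1, go to q1
q1 | _01##[0]10   read 0 → write 1, move +1, go to q2
q2 | _01##1[1]0   read 1 → write 1, move -1, go to q2
q2 | _01##[1]10   read 1 → write 1, move -1, go to q2
q2 | _01#[#]110   read # → write #, move -1, go to q2
q2 | _01[#]#110   read # → write #, move -1, go to q2
q2 | _0[1]##110   read 1 → write 1, move -1, go to q2
q2 | _[0]1##110   read 0 → write #, move +1, go to q1
q1 | _#[1]##110   read 1 → write 0, move -1, go to q0
q0 | _[#]0##110   read # → write _, move +1, go to q0
q0 | __[0]##110   read 0 → write #, move +1, go to q1
q1 | __#[#]#110   read # → write 1, move -1, go to q2
q2 | __[#]1#110   read # → write #, move -1, go to q2
q2 | _[_]#1#110   read _ → write 1, move +1, go to q1
q1 | _1[#]1#110   read # → write 1, move -1, go to q2
q2 | _[1]11#110   read 1 → write 1, move -1, go to q2
q2 | [_]111#110   read _ → write 1, move +1, go to q1
q1 | 1[1]11#110   read 1 → write 0, move -1, go to q0
q0 | [1]011#110
The non-blank tape span at halt is 1011#110.

1011#110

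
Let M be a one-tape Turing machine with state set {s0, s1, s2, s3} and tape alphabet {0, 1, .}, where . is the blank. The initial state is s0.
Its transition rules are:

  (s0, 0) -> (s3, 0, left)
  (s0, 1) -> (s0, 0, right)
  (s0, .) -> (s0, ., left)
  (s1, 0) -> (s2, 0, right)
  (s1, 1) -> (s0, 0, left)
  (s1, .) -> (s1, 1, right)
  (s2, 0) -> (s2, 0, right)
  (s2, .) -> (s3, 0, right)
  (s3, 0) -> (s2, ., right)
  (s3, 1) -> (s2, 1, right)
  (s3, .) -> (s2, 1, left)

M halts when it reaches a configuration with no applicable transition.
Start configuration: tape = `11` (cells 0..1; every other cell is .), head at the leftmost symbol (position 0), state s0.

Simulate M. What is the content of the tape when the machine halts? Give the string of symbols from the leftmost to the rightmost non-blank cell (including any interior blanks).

001

state=s0 head=0 tape=[1]1..   (s0,1)→(s0,0,right)
state=s0 head=1 tape=0[1]..   (s0,1)→(s0,0,right)
state=s0 head=2 tape=00[.].   (s0,.)→(s0,.,left)
state=s0 head=1 tape=0[0]..   (s0,0)→(s3,0,left)
state=s3 head=0 tape=[0]0..   (s3,0)→(s2,.,right)
state=s2 head=1 tape=.[0]..   (s2,0)→(s2,0,right)
state=s2 head=2 tape=.0[.].   (s2,.)→(s3,0,right)
state=s3 head=3 tape=.00[.]   (s3,.)→(s2,1,left)
state=s2 head=2 tape=.0[0]1   (s2,0)→(s2,0,right)
state=s2 head=3 tape=.00[1]
The non-blank tape span at halt is 001.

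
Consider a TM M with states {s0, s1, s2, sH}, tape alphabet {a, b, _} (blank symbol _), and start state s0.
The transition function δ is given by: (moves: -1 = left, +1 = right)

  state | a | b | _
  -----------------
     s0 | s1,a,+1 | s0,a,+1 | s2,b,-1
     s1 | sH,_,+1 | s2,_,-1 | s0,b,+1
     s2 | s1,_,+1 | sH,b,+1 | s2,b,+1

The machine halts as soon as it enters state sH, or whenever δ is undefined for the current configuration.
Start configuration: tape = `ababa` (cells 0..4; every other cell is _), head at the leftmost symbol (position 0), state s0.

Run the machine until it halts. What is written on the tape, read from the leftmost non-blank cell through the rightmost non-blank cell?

b_babb

state=s0 head=0 tape=[a]baba__   (s0,a)→(s1,a,+1)
state=s1 head=1 tape=a[b]aba__   (s1,b)→(s2,_,-1)
state=s2 head=0 tape=[a]_aba__   (s2,a)→(s1,_,+1)
state=s1 head=1 tape=_[_]aba__   (s1,_)→(s0,b,+1)
state=s0 head=2 tape=_b[a]ba__   (s0,a)→(s1,a,+1)
state=s1 head=3 tape=_ba[b]a__   (s1,b)→(s2,_,-1)
state=s2 head=2 tape=_b[a]_a__   (s2,a)→(s1,_,+1)
state=s1 head=3 tape=_b_[_]a__   (s1,_)→(s0,b,+1)
state=s0 head=4 tape=_b_b[a]__   (s0,a)→(s1,a,+1)
state=s1 head=5 tape=_b_ba[_]_   (s1,_)→(s0,b,+1)
state=s0 head=6 tape=_b_bab[_]   (s0,_)→(s2,b,-1)
state=s2 head=5 tape=_b_ba[b]b   (s2,b)→(sH,b,+1)
state=sH head=6 tape=_b_bab[b]
The non-blank tape span at halt is b_babb.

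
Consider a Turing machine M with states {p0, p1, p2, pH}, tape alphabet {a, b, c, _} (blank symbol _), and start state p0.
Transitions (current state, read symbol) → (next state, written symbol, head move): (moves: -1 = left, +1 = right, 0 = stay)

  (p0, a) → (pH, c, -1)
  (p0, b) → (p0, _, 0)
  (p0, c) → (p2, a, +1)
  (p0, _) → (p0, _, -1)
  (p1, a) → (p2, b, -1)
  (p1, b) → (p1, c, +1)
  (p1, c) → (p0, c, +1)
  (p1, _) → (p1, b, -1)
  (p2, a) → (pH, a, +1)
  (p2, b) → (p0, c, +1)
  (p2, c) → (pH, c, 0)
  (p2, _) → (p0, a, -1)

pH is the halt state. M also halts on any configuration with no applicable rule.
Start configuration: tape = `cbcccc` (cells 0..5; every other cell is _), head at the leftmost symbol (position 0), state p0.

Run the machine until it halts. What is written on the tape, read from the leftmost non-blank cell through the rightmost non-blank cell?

p0 | [c]bcccc   read c → write a, move +1, go to p2
p2 | a[b]cccc   read b → write c, move +1, go to p0
p0 | ac[c]ccc   read c → write a, move +1, go to p2
p2 | aca[c]cc   read c → write c, move 0, go to pH
pH | aca[c]cc
The non-blank tape span at halt is acaccc.

acaccc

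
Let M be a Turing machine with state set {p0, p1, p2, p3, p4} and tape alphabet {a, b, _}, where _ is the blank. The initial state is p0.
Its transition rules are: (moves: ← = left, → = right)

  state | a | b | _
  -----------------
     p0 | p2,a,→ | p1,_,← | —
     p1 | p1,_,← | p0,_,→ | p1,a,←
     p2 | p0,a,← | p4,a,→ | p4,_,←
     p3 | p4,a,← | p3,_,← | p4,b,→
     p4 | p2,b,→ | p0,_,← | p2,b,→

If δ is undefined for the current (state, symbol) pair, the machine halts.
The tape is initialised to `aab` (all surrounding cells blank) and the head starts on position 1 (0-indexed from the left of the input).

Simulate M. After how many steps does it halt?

20

p0 | _a[a]b__   read a → write a, move →, go to p2
p2 | _aa[b]__   read b → write a, move →, go to p4
p4 | _aaa[_]_   read _ → write b, move →, go to p2
p2 | _aaab[_]   read _ → write _, move ←, go to p4
p4 | _aaa[b]_   read b → write _, move ←, go to p0
p0 | _aa[a]__   read a → write a, move →, go to p2
p2 | _aaa[_]_   read _ → write _, move ←, go to p4
p4 | _aa[a]__   read a → write b, move →, go to p2
p2 | _aab[_]_   read _ → write _, move ←, go to p4
p4 | _aa[b]__   read b → write _, move ←, go to p0
p0 | _a[a]___   read a → write a, move →, go to p2
p2 | _aa[_]__   read _ → write _, move ←, go to p4
p4 | _a[a]___   read a → write b, move →, go to p2
p2 | _ab[_]__   read _ → write _, move ←, go to p4
p4 | _a[b]___   read b → write _, move ←, go to p0
p0 | _[a]____   read a → write a, move →, go to p2
p2 | _a[_]___   read _ → write _, move ←, go to p4
p4 | _[a]____   read a → write b, move →, go to p2
p2 | _b[_]___   read _ → write _, move ←, go to p4
p4 | _[b]____   read b → write _, move ←, go to p0
p0 | [_]_____
M halts after 20 transitions.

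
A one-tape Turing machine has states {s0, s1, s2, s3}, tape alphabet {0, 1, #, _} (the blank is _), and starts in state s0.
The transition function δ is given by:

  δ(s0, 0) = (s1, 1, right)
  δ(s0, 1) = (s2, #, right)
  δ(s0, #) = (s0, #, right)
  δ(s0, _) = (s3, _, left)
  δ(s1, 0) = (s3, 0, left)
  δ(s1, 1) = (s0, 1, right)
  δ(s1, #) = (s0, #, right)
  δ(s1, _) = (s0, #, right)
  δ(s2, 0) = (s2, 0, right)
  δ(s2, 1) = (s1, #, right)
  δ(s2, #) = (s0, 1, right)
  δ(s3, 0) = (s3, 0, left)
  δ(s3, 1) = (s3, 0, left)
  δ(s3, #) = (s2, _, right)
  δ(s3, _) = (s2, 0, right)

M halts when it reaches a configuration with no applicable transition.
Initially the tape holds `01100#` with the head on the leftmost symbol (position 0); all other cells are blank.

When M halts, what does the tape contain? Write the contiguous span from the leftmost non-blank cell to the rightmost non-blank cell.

11_000

state=s0 head=0 tape=[0]1100#_   (s0,0)→(s1,1,right)
state=s1 head=1 tape=1[1]100#_   (s1,1)→(s0,1,right)
state=s0 head=2 tape=11[1]00#_   (s0,1)→(s2,#,right)
state=s2 head=3 tape=11#[0]0#_   (s2,0)→(s2,0,right)
state=s2 head=4 tape=11#0[0]#_   (s2,0)→(s2,0,right)
state=s2 head=5 tape=11#00[#]_   (s2,#)→(s0,1,right)
state=s0 head=6 tape=11#001[_]   (s0,_)→(s3,_,left)
state=s3 head=5 tape=11#00[1]_   (s3,1)→(s3,0,left)
state=s3 head=4 tape=11#0[0]0_   (s3,0)→(s3,0,left)
state=s3 head=3 tape=11#[0]00_   (s3,0)→(s3,0,left)
state=s3 head=2 tape=11[#]000_   (s3,#)→(s2,_,right)
state=s2 head=3 tape=11_[0]00_   (s2,0)→(s2,0,right)
state=s2 head=4 tape=11_0[0]0_   (s2,0)→(s2,0,right)
state=s2 head=5 tape=11_00[0]_   (s2,0)→(s2,0,right)
state=s2 head=6 tape=11_000[_]
The non-blank tape span at halt is 11_000.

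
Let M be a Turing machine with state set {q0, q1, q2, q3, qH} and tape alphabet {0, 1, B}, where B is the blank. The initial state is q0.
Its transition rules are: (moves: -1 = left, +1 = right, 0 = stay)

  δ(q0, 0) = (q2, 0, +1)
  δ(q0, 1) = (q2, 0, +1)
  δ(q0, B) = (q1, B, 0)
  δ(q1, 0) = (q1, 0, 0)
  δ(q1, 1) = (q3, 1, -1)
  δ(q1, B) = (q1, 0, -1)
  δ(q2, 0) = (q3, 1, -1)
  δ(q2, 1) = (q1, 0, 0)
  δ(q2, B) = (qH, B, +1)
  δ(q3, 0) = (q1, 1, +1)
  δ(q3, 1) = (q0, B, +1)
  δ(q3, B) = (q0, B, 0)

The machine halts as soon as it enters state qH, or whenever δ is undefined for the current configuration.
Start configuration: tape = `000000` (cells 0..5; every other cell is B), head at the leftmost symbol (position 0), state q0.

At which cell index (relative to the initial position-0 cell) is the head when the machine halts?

7

q0 | [0]00000BB   read 0 → write 0, move +1, go to q2
q2 | 0[0]0000BB   read 0 → write 1, move -1, go to q3
q3 | [0]10000BB   read 0 → write 1, move +1, go to q1
q1 | 1[1]0000BB   read 1 → write 1, move -1, go to q3
q3 | [1]10000BB   read 1 → write B, move +1, go to q0
q0 | B[1]0000BB   read 1 → write 0, move +1, go to q2
q2 | B0[0]000BB   read 0 → write 1, move -1, go to q3
q3 | B[0]1000BB   read 0 → write 1, move +1, go to q1
q1 | B1[1]000BB   read 1 → write 1, move -1, go to q3
q3 | B[1]1000BB   read 1 → write B, move +1, go to q0
q0 | BB[1]000BB   read 1 → write 0, move +1, go to q2
q2 | BB0[0]00BB   read 0 → write 1, move -1, go to q3
q3 | BB[0]100BB   read 0 → write 1, move +1, go to q1
q1 | BB1[1]00BB   read 1 → write 1, move -1, go to q3
q3 | BB[1]100BB   read 1 → write B, move +1, go to q0
q0 | BBB[1]00BB   read 1 → write 0, move +1, go to q2
q2 | BBB0[0]0BB   read 0 → write 1, move -1, go to q3
q3 | BBB[0]10BB   read 0 → write 1, move +1, go to q1
q1 | BBB1[1]0BB   read 1 → write 1, move -1, go to q3
q3 | BBB[1]10BB   read 1 → write B, move +1, go to q0
q0 | BBBB[1]0BB   read 1 → write 0, move +1, go to q2
q2 | BBBB0[0]BB   read 0 → write 1, move -1, go to q3
q3 | BBBB[0]1BB   read 0 → write 1, move +1, go to q1
q1 | BBBB1[1]BB   read 1 → write 1, move -1, go to q3
q3 | BBBB[1]1BB   read 1 → write B, move +1, go to q0
q0 | BBBBB[1]BB   read 1 → write 0, move +1, go to q2
q2 | BBBBB0[B]B   read B → write B, move +1, go to qH
qH | BBBBB0B[B]
At halt the head is at cell 7.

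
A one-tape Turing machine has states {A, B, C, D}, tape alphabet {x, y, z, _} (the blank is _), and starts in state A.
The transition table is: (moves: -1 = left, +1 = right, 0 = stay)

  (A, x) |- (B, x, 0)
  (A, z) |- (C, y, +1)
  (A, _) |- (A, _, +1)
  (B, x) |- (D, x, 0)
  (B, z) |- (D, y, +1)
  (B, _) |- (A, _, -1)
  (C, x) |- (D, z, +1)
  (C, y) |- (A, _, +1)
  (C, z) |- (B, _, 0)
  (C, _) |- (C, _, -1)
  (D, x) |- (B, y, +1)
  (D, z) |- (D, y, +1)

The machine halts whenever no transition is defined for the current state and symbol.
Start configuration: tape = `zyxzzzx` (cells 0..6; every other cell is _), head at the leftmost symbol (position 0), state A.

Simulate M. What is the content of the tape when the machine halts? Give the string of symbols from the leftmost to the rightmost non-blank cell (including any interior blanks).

y_yyyyy

A | [z]yxzzzx_   read z → write y, move +1, go to C
C | y[y]xzzzx_   read y → write _, move +1, go to A
A | y_[x]zzzx_   read x → write x, move 0, go to B
B | y_[x]zzzx_   read x → write x, move 0, go to D
D | y_[x]zzzx_   read x → write y, move +1, go to B
B | y_y[z]zzx_   read z → write y, move +1, go to D
D | y_yy[z]zx_   read z → write y, move +1, go to D
D | y_yyy[z]x_   read z → write y, move +1, go to D
D | y_yyyy[x]_   read x → write y, move +1, go to B
B | y_yyyyy[_]   read _ → write _, move -1, go to A
A | y_yyyy[y]_
The non-blank tape span at halt is y_yyyyy.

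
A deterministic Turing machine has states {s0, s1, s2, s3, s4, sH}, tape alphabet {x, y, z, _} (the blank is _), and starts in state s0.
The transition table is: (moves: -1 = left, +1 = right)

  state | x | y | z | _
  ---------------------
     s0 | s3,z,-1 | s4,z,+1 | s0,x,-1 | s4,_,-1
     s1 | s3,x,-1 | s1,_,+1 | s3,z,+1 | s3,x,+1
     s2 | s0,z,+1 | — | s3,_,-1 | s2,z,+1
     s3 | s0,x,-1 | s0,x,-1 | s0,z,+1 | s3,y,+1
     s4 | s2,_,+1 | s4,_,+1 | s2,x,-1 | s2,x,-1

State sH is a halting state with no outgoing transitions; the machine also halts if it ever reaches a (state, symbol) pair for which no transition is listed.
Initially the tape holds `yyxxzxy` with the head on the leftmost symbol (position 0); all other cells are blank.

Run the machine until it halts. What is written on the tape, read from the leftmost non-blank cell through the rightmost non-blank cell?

state=s0 head=0 tape=_[y]yxxzxy   (s0,y)→(s4,z,+1)
state=s4 head=1 tape=_z[y]xxzxy   (s4,y)→(s4,_,+1)
state=s4 head=2 tape=_z_[x]xzxy   (s4,x)→(s2,_,+1)
state=s2 head=3 tape=_z__[x]zxy   (s2,x)→(s0,z,+1)
state=s0 head=4 tape=_z__z[z]xy   (s0,z)→(s0,x,-1)
state=s0 head=3 tape=_z__[z]xxy   (s0,z)→(s0,x,-1)
state=s0 head=2 tape=_z_[_]xxxy   (s0,_)→(s4,_,-1)
state=s4 head=1 tape=_z[_]_xxxy   (s4,_)→(s2,x,-1)
state=s2 head=0 tape=_[z]x_xxxy   (s2,z)→(s3,_,-1)
state=s3 head=-1 tape=[_]_x_xxxy   (s3,_)→(s3,y,+1)
state=s3 head=0 tape=y[_]x_xxxy   (s3,_)→(s3,y,+1)
state=s3 head=1 tape=yy[x]_xxxy   (s3,x)→(s0,x,-1)
state=s0 head=0 tape=y[y]x_xxxy   (s0,y)→(s4,z,+1)
state=s4 head=1 tape=yz[x]_xxxy   (s4,x)→(s2,_,+1)
state=s2 head=2 tape=yz_[_]xxxy   (s2,_)→(s2,z,+1)
state=s2 head=3 tape=yz_z[x]xxy   (s2,x)→(s0,z,+1)
state=s0 head=4 tape=yz_zz[x]xy   (s0,x)→(s3,z,-1)
state=s3 head=3 tape=yz_z[z]zxy   (s3,z)→(s0,z,+1)
state=s0 head=4 tape=yz_zz[z]xy   (s0,z)→(s0,x,-1)
state=s0 head=3 tape=yz_z[z]xxy   (s0,z)→(s0,x,-1)
state=s0 head=2 tape=yz_[z]xxxy   (s0,z)→(s0,x,-1)
state=s0 head=1 tape=yz[_]xxxxy   (s0,_)→(s4,_,-1)
state=s4 head=0 tape=y[z]_xxxxy   (s4,z)→(s2,x,-1)
state=s2 head=-1 tape=[y]x_xxxxy
The non-blank tape span at halt is yx_xxxxy.

yx_xxxxy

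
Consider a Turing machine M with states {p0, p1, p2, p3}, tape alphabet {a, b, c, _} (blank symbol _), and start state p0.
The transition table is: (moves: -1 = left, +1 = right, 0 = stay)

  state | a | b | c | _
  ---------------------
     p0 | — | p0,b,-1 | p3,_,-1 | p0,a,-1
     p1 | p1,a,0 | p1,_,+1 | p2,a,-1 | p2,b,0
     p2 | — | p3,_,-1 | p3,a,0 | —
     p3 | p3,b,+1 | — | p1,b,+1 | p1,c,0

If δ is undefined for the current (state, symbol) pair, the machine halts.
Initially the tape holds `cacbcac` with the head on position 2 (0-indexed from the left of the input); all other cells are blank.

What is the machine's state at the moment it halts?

p3

state=p0 head=2 tape=ca[c]bcac   (p0,c)→(p3,_,-1)
state=p3 head=1 tape=c[a]_bcac   (p3,a)→(p3,b,+1)
state=p3 head=2 tape=cb[_]bcac   (p3,_)→(p1,c,0)
state=p1 head=2 tape=cb[c]bcac   (p1,c)→(p2,a,-1)
state=p2 head=1 tape=c[b]abcac   (p2,b)→(p3,_,-1)
state=p3 head=0 tape=[c]_abcac   (p3,c)→(p1,b,+1)
state=p1 head=1 tape=b[_]abcac   (p1,_)→(p2,b,0)
state=p2 head=1 tape=b[b]abcac   (p2,b)→(p3,_,-1)
state=p3 head=0 tape=[b]_abcac
No transition is defined for (p3, b); M halts in state p3.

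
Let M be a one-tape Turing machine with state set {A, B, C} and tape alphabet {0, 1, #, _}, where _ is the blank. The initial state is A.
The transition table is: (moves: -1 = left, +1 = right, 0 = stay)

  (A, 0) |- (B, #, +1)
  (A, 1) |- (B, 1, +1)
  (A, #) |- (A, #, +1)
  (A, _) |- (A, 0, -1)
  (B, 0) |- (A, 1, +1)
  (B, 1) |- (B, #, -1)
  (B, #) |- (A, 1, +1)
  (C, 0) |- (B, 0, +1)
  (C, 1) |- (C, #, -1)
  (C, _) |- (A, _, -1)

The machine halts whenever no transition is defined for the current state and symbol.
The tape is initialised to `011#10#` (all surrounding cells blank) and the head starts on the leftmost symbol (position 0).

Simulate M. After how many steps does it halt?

12

A | [0]11#10#__   read 0 → write #, move +1, go to B
B | #[1]1#10#__   read 1 → write #, move -1, go to B
B | [#]#1#10#__   read # → write 1, move +1, go to A
A | 1[#]1#10#__   read # → write #, move +1, go to A
A | 1#[1]#10#__   read 1 → write 1, move +1, go to B
B | 1#1[#]10#__   read # → write 1, move +1, go to A
A | 1#11[1]0#__   read 1 → write 1, move +1, go to B
B | 1#111[0]#__   read 0 → write 1, move +1, go to A
A | 1#1111[#]__   read # → write #, move +1, go to A
A | 1#1111#[_]_   read _ → write 0, move -1, go to A
A | 1#1111[#]0_   read # → write #, move +1, go to A
A | 1#1111#[0]_   read 0 → write #, move +1, go to B
B | 1#1111##[_]
M halts after 12 transitions.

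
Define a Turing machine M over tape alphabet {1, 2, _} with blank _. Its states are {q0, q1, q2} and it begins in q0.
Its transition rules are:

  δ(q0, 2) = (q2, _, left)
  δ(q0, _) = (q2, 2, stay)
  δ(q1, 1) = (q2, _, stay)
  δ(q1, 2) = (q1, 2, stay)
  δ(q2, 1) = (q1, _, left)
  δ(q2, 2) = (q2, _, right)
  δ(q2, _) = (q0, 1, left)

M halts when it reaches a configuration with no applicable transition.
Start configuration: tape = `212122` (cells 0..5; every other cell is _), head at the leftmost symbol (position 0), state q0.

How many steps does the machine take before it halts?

5

q0 | __[2]12122   read 2 → write _, move left, go to q2
q2 | _[_]_12122   read _ → write 1, move left, go to q0
q0 | [_]1_12122   read _ → write 2, move stay, go to q2
q2 | [2]1_12122   read 2 → write _, move right, go to q2
q2 | _[1]_12122   read 1 → write _, move left, go to q1
q1 | [_]__12122
M halts after 5 transitions.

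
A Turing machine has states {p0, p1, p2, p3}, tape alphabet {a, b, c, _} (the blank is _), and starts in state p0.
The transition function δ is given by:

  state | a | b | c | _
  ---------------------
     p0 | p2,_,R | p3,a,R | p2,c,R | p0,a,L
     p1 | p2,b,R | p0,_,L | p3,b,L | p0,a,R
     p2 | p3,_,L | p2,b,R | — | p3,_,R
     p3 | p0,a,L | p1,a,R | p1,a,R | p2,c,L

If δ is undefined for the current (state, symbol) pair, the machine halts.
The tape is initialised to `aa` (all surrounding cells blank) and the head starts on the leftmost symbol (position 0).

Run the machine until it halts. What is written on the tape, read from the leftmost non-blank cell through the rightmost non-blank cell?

state=p0 head=0 tape=__[a]a____   (p0,a)→(p2,_,R)
state=p2 head=1 tape=___[a]____   (p2,a)→(p3,_,L)
state=p3 head=0 tape=__[_]_____   (p3,_)→(p2,c,L)
state=p2 head=-1 tape=_[_]c_____   (p2,_)→(p3,_,R)
state=p3 head=0 tape=__[c]_____   (p3,c)→(p1,a,R)
state=p1 head=1 tape=__a[_]____   (p1,_)→(p0,a,R)
state=p0 head=2 tape=__aa[_]___   (p0,_)→(p0,a,L)
state=p0 head=1 tape=__a[a]a___   (p0,a)→(p2,_,R)
state=p2 head=2 tape=__a_[a]___   (p2,a)→(p3,_,L)
state=p3 head=1 tape=__a[_]____   (p3,_)→(p2,c,L)
state=p2 head=0 tape=__[a]c____   (p2,a)→(p3,_,L)
state=p3 head=-1 tape=_[_]_c____   (p3,_)→(p2,c,L)
state=p2 head=-2 tape=[_]c_c____   (p2,_)→(p3,_,R)
state=p3 head=-1 tape=_[c]_c____   (p3,c)→(p1,a,R)
state=p1 head=0 tape=_a[_]c____   (p1,_)→(p0,a,R)
state=p0 head=1 tape=_aa[c]____   (p0,c)→(p2,c,R)
state=p2 head=2 tape=_aac[_]___   (p2,_)→(p3,_,R)
state=p3 head=3 tape=_aac_[_]__   (p3,_)→(p2,c,L)
state=p2 head=2 tape=_aac[_]c__   (p2,_)→(p3,_,R)
state=p3 head=3 tape=_aac_[c]__   (p3,c)→(p1,a,R)
state=p1 head=4 tape=_aac_a[_]_   (p1,_)→(p0,a,R)
state=p0 head=5 tape=_aac_aa[_]   (p0,_)→(p0,a,L)
state=p0 head=4 tape=_aac_a[a]a   (p0,a)→(p2,_,R)
state=p2 head=5 tape=_aac_a_[a]   (p2,a)→(p3,_,L)
state=p3 head=4 tape=_aac_a[_]_   (p3,_)→(p2,c,L)
state=p2 head=3 tape=_aac_[a]c_   (p2,a)→(p3,_,L)
state=p3 head=2 tape=_aac[_]_c_   (p3,_)→(p2,c,L)
state=p2 head=1 tape=_aa[c]c_c_
The non-blank tape span at halt is aacc_c.

aacc_c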